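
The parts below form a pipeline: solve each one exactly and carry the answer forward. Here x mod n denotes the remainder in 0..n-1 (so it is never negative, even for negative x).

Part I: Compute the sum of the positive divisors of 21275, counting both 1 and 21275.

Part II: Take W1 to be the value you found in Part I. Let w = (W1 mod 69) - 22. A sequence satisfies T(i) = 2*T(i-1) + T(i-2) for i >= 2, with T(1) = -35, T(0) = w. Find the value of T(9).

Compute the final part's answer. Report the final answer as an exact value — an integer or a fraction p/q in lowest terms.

-22643

Part I: 21275 = 5^2 * 23 * 37; sigma = (1 + 5 + 25) * (1 + 23) * (1 + 37) = 31 * 24 * 38 = 28272; answer 28272
Part II: W1 = 28272; w = 29; T(2) = 2*(-35) + 1*(29) = -41; iterating: T(2)=-41, T(3)=-117, T(4)=-275, T(5)=-667, T(6)=-1609, T(7)=-3885, T(8)=-9379, T(9)=-22643; answer -22643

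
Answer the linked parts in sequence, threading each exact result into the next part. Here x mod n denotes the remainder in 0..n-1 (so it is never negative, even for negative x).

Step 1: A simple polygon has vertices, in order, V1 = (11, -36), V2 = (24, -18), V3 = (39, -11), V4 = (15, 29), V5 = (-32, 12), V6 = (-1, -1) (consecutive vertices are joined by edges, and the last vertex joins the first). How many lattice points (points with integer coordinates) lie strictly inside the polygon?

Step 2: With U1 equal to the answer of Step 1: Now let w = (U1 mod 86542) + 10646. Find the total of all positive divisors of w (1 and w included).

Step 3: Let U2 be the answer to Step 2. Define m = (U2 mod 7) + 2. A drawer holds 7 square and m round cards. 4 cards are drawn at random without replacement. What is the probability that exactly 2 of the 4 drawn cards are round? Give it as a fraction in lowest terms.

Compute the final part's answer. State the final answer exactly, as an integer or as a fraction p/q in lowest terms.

14/33

Step 1: cross terms: (11*-18 - 24*-36)=666, (24*-11 - 39*-18)=438, (39*29 - 15*-11)=1296, (15*12 - -32*29)=1108, (-32*-1 - -1*12)=44, (-1*-36 - 11*-1)=47; twice the area = |3599| = 3599; area = 3599/2; boundary points = 1 + 1 + 8 + 1 + 1 + 1 = 13; strictly interior points = area - boundary/2 + 1 = 1794; answer 1794
Step 2: U1 = 1794; w = 12440; 12440 = 2^3 * 5 * 311; sigma = (1 + 2 + 4 + 8) * (1 + 5) * (1 + 311) = 15 * 6 * 312 = 28080; answer 28080
Step 3: U2 = 28080; m = 5; total draws C(12,4) = 495; favorable C(5,2)*C(7,2) = 210; P = 14/33; answer 14/33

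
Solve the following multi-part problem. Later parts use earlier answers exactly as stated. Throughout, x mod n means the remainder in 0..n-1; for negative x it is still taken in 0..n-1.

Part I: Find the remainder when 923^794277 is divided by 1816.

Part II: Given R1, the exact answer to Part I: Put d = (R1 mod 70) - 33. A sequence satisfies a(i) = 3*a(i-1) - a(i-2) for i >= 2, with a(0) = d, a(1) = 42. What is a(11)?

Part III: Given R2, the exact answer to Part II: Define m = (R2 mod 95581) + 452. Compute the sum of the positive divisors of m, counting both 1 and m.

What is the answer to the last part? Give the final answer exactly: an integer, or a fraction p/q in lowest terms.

Part I: squarings mod 1816: 923^1=923, 923^2=225, 923^4=1593, 923^8=697, 923^16=937, 923^32=841, 923^64=857, 923^128=785, 923^256=601, 923^512=1633, 923^1024=801, 923^2048=553, 923^4096=721, 923^8192=465, 923^16384=121, 923^32768=113, 923^65536=57, 923^131072=1433, 923^262144=1409, 923^524288=393; 923^794277 = 923^1 * 923^4 * 923^32 * 923^128 * 923^512 * 923^1024 * 923^2048 * 923^4096 * 923^262144 * 923^524288 = 907 (mod 1816); answer 907
Part II: R1 = 907; d = 34; a(2) = 3*(42) - 1*(34) = 92; iterating: a(2)=92, a(3)=234, a(4)=610, a(5)=1596, a(6)=4178, a(7)=10938, a(8)=28636, a(9)=74970, a(10)=196274, a(11)=513852; answer 513852
Part III: R2 = 513852; m = 36399; 36399 = 3 * 11 * 1103; sigma = (1 + 3) * (1 + 11) * (1 + 1103) = 4 * 12 * 1104 = 52992; answer 52992

52992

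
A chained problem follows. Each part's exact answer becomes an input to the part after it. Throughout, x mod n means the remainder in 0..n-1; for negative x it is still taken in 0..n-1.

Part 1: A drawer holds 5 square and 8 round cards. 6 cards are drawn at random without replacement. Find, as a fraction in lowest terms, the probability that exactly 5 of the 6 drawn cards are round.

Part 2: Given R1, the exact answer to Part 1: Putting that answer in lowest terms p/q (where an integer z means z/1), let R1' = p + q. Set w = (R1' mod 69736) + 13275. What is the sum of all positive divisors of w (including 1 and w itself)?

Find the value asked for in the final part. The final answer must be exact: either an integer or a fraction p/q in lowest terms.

Part 1: total draws C(13,6) = 1716; favorable C(8,5)*C(5,1) = 280; P = 70/429; answer 70/429
Part 2: R1 = 70/429; threaded value p + q = 499; w = 13774; 13774 = 2 * 71 * 97; sigma = (1 + 2) * (1 + 71) * (1 + 97) = 3 * 72 * 98 = 21168; answer 21168

21168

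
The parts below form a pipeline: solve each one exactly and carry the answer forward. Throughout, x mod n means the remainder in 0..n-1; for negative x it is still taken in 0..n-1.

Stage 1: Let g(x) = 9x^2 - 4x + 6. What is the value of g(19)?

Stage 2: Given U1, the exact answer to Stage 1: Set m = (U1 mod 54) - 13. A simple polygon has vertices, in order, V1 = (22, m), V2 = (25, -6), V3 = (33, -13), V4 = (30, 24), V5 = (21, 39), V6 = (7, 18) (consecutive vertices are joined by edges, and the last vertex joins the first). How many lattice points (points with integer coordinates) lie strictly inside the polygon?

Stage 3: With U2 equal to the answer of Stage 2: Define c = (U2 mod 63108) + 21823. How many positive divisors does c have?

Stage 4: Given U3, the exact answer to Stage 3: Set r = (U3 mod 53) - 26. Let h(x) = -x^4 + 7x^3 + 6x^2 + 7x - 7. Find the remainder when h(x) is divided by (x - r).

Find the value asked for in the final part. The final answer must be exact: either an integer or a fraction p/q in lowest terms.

-2641

Stage 1: 9*(19)^2 - 4*(19)^1 + 6 = (3249) + (-76) + (6) = 3179; answer 3179
Stage 2: U1 = 3179; m = 34; cross terms: (22*-6 - 25*34)=-982, (25*-13 - 33*-6)=-127, (33*24 - 30*-13)=1182, (30*39 - 21*24)=666, (21*18 - 7*39)=105, (7*34 - 22*18)=-158; twice the area = |686| = 686; area = 343; boundary points = 1 + 1 + 1 + 3 + 7 + 1 = 14; strictly interior points = area - boundary/2 + 1 = 337; answer 337
Stage 3: U2 = 337; c = 22160; 22160 = 2^4 * 5 * 277; number of divisors = (4+1) * (1+1) * (1+1) = 20; answer 20
Stage 4: U3 = 20; r = -6; remainder = value at the root: -1*(-6)^4 + 7*(-6)^3 + 6*(-6)^2 + 7*(-6)^1 - 7 = (-1296) + (-1512) + (216) + (-42) + (-7) = -2641; answer -2641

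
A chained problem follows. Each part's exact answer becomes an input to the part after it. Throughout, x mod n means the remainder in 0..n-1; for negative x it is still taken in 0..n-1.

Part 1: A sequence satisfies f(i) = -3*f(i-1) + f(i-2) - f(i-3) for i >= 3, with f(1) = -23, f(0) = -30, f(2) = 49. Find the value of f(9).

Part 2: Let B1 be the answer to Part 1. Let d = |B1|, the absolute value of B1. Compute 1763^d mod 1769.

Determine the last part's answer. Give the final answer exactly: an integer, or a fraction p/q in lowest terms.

1560

Part 1: f(3) = -3*(49) + 1*(-23) - 1*(-30) = -140; iterating: f(3)=-140, f(4)=492, f(5)=-1665, f(6)=5627, f(7)=-19038, f(8)=64406, f(9)=-217883; answer -217883
Part 2: B1 = -217883; d = 217883; squarings mod 1769: 1763^1=1763, 1763^2=36, 1763^4=1296, 1763^8=835, 1763^16=239, 1763^32=513, 1763^64=1357, 1763^128=1689, 1763^256=1093, 1763^512=574, 1763^1024=442, 1763^2048=774, 1763^4096=1154, 1763^8192=1428, 1763^16384=1296, 1763^32768=835, 1763^65536=239, 1763^131072=513; 1763^217883 = 1763^1 * 1763^2 * 1763^8 * 1763^16 * 1763^256 * 1763^512 * 1763^4096 * 1763^16384 * 1763^65536 * 1763^131072 = 1560 (mod 1769); answer 1560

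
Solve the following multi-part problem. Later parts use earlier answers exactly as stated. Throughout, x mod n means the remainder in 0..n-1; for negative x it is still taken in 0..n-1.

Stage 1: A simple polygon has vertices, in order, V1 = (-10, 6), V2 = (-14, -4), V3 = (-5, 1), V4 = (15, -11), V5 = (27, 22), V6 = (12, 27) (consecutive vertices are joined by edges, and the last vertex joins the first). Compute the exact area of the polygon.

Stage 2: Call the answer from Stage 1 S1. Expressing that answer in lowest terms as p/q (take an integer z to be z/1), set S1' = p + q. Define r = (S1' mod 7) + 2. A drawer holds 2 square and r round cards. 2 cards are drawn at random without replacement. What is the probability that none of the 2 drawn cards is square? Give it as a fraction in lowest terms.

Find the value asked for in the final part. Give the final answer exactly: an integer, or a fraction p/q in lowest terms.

28/45

Stage 1: cross terms: (-10*-4 - -14*6)=124, (-14*1 - -5*-4)=-34, (-5*-11 - 15*1)=40, (15*22 - 27*-11)=627, (27*27 - 12*22)=465, (12*6 - -10*27)=342; twice the area = |1564| = 1564; area = 782; answer 782
Stage 2: S1 = 782; threaded value p + q = 783; r = 8; total draws C(10,2) = 45; favorable C(8,2) = 28; P = 28/45; answer 28/45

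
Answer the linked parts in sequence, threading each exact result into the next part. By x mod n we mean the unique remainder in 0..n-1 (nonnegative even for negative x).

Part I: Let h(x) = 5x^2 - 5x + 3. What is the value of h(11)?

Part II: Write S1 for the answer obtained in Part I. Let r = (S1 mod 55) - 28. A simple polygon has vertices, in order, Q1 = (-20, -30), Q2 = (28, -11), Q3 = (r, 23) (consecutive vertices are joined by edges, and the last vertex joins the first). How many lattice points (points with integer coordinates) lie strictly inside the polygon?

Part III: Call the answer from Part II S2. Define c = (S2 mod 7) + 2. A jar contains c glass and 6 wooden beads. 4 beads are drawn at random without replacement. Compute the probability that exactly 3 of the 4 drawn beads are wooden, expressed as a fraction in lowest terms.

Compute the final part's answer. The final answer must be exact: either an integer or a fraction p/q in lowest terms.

10/33

Part I: 5*(11)^2 - 5*(11)^1 + 3 = (605) + (-55) + (3) = 553; answer 553
Part II: S1 = 553; r = -25; cross terms: (-20*-11 - 28*-30)=1060, (28*23 - -25*-11)=369, (-25*-30 - -20*23)=1210; twice the area = |2639| = 2639; area = 2639/2; boundary points = 1 + 1 + 1 = 3; strictly interior points = area - boundary/2 + 1 = 1319; answer 1319
Part III: S2 = 1319; c = 5; total draws C(11,4) = 330; favorable C(6,3)*C(5,1) = 100; P = 10/33; answer 10/33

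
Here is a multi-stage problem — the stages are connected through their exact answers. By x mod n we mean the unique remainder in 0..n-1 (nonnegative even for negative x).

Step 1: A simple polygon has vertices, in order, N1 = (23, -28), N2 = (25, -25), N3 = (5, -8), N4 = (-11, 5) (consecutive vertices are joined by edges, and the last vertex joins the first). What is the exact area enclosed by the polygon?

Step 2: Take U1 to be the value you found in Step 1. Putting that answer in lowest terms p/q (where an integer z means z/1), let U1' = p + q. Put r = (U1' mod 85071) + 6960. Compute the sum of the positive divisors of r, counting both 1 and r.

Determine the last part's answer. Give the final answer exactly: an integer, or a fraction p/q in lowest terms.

7704

Step 1: cross terms: (23*-25 - 25*-28)=125, (25*-8 - 5*-25)=-75, (5*5 - -11*-8)=-63, (-11*-28 - 23*5)=193; twice the area = |180| = 180; area = 90; answer 90
Step 2: U1 = 90; threaded value p + q = 91; r = 7051; 7051 = 11 * 641; sigma = (1 + 11) * (1 + 641) = 12 * 642 = 7704; answer 7704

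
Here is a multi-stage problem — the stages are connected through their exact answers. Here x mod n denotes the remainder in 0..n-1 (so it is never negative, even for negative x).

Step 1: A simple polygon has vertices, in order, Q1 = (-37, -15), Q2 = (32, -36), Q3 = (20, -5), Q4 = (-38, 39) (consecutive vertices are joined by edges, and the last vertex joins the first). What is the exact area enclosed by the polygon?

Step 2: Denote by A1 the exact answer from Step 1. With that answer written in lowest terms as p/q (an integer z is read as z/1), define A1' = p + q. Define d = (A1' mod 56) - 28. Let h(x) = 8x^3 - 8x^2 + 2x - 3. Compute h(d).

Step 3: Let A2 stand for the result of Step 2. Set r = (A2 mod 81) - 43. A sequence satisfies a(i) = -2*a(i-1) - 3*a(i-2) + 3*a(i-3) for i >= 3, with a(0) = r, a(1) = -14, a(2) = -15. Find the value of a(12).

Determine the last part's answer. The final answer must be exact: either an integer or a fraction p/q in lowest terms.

3996

Step 1: cross terms: (-37*-36 - 32*-15)=1812, (32*-5 - 20*-36)=560, (20*39 - -38*-5)=590, (-38*-15 - -37*39)=2013; twice the area = |4975| = 4975; area = 4975/2; answer 4975/2
Step 2: A1 = 4975/2; threaded value p + q = 4977; d = 21; 8*(21)^3 - 8*(21)^2 + 2*(21)^1 - 3 = (74088) + (-3528) + (42) + (-3) = 70599; answer 70599
Step 3: A2 = 70599; r = 5; a(3) = -2*(-15) - 3*(-14) + 3*(5) = 87; iterating: a(3)=87, a(4)=-171, a(5)=36, a(6)=702, a(7)=-2025, a(8)=2052, a(9)=4077, a(10)=-20385, a(11)=34695, a(12)=3996; answer 3996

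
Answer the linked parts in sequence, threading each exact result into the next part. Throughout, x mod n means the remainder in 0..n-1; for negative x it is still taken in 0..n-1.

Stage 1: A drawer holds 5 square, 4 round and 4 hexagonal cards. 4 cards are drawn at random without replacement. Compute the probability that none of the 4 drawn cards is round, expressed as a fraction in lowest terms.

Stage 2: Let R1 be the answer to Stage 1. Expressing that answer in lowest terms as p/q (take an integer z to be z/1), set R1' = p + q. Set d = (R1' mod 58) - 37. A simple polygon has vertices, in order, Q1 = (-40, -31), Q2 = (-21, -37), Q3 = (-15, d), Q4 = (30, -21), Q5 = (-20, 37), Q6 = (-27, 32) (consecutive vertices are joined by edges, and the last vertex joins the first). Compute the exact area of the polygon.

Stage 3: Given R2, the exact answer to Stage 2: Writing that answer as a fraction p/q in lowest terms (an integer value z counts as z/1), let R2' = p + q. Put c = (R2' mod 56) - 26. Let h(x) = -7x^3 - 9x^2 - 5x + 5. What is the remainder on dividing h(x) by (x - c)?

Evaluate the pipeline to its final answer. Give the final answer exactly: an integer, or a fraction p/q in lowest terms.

680

Stage 1: total draws C(13,4) = 715; favorable C(9,4) = 126; P = 126/715; answer 126/715
Stage 2: R1 = 126/715; threaded value p + q = 841; d = -8; cross terms: (-40*-37 - -21*-31)=829, (-21*-8 - -15*-37)=-387, (-15*-21 - 30*-8)=555, (30*37 - -20*-21)=690, (-20*32 - -27*37)=359, (-27*-31 - -40*32)=2117; twice the area = |4163| = 4163; area = 4163/2; answer 4163/2
Stage 3: R2 = 4163/2; threaded value p + q = 4165; c = -5; remainder = value at the root: -7*(-5)^3 - 9*(-5)^2 - 5*(-5)^1 + 5 = (875) + (-225) + (25) + (5) = 680; answer 680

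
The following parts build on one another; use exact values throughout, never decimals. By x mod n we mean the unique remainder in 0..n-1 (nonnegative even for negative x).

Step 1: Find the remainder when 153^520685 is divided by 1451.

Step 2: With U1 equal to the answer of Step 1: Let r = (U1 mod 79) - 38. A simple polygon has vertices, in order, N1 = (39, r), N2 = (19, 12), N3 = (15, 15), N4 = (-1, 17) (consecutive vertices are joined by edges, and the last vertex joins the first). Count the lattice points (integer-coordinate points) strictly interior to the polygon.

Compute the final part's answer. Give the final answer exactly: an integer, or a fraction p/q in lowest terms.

307

Step 1: squarings mod 1451: 153^1=153, 153^2=193, 153^4=974, 153^8=1173, 153^16=381, 153^32=61, 153^64=819, 153^128=399, 153^256=1042, 153^512=416, 153^1024=387, 153^2048=316, 153^4096=1188, 153^8192=972, 153^16384=183, 153^32768=116, 153^65536=397, 153^131072=901, 153^262144=692; 153^520685 = 153^1 * 153^4 * 153^8 * 153^32 * 153^64 * 153^128 * 153^256 * 153^4096 * 153^8192 * 153^16384 * 153^32768 * 153^65536 * 153^131072 * 153^262144 = 157 (mod 1451); answer 157
Step 2: U1 = 157; r = 40; cross terms: (39*12 - 19*40)=-292, (19*15 - 15*12)=105, (15*17 - -1*15)=270, (-1*40 - 39*17)=-703; twice the area = |-620| = 620; area = 310; boundary points = 4 + 1 + 2 + 1 = 8; strictly interior points = area - boundary/2 + 1 = 307; answer 307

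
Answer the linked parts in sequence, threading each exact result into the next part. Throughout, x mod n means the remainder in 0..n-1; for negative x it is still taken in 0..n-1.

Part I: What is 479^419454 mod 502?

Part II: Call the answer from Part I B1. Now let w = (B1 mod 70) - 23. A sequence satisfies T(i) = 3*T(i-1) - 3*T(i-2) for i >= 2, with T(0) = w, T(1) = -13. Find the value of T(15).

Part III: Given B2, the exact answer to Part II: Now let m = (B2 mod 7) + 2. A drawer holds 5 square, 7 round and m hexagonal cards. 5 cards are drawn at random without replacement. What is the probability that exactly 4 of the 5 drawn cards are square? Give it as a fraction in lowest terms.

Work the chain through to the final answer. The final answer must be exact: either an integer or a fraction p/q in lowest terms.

50/3003

Part I: squarings mod 502: 479^1=479, 479^2=27, 479^4=227, 479^8=325, 479^16=205, 479^32=359, 479^64=369, 479^128=119, 479^256=105, 479^512=483, 479^1024=361, 479^2048=303, 479^4096=445, 479^8192=237, 479^16384=447, 479^32768=13, 479^65536=169, 479^131072=449, 479^262144=299; 479^419454 = 479^2 * 479^4 * 479^8 * 479^16 * 479^32 * 479^64 * 479^512 * 479^1024 * 479^8192 * 479^16384 * 479^131072 * 479^262144 = 15 (mod 502); answer 15
Part II: B1 = 15; w = -8; T(2) = 3*(-13) - 3*(-8) = -15; iterating: T(2)=-15, T(3)=-6, T(4)=27, T(5)=99, T(6)=216, T(7)=351, T(8)=405, T(9)=162, T(10)=-729, T(11)=-2673, T(12)=-5832, T(13)=-9477, T(14)=-10935, T(15)=-4374; answer -4374
Part III: B2 = -4374; m = 3; total draws C(15,5) = 3003; favorable C(5,4)*C(10,1) = 50; P = 50/3003; answer 50/3003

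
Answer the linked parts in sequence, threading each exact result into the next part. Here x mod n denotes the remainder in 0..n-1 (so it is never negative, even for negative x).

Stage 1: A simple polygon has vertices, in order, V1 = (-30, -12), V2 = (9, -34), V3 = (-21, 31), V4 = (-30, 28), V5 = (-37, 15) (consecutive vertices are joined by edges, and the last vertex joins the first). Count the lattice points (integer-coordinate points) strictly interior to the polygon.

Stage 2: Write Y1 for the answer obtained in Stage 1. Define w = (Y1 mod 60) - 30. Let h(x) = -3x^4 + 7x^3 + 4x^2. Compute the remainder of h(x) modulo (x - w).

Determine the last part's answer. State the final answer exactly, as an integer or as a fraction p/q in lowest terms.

-752238

Stage 1: cross terms: (-30*-34 - 9*-12)=1128, (9*31 - -21*-34)=-435, (-21*28 - -30*31)=342, (-30*15 - -37*28)=586, (-37*-12 - -30*15)=894; twice the area = |2515| = 2515; area = 2515/2; boundary points = 1 + 5 + 3 + 1 + 1 = 11; strictly interior points = area - boundary/2 + 1 = 1253; answer 1253
Stage 2: Y1 = 1253; w = 23; remainder = value at the root: -3*(23)^4 + 7*(23)^3 + 4*(23)^2 = (-839523) + (85169) + (2116) = -752238; answer -752238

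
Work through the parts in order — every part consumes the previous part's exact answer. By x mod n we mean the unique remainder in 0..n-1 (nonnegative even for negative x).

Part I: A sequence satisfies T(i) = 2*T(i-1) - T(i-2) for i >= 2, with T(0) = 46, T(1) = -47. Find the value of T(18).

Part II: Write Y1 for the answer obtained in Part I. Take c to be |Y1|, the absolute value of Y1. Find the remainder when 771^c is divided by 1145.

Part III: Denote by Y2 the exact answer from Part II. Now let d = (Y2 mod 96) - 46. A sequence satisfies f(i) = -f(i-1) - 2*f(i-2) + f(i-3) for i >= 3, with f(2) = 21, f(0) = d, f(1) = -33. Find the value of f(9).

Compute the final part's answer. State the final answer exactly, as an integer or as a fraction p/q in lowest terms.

1731

Part I: T(2) = 2*(-47) - 1*(46) = -140; iterating: T(2)=-140, T(3)=-233, T(4)=-326, T(5)=-419, T(6)=-512, T(7)=-605, T(8)=-698, T(9)=-791, T(10)=-884, T(11)=-977, T(12)=-1070, T(13)=-1163, T(14)=-1256, T(15)=-1349, T(16)=-1442, T(17)=-1535, T(18)=-1628; answer -1628
Part II: Y1 = -1628; c = 1628; squarings mod 1145: 771^1=771, 771^2=186, 771^4=246, 771^8=976, 771^16=1081, 771^32=661, 771^64=676, 771^128=121, 771^256=901, 771^512=1141, 771^1024=16; 771^1628 = 771^4 * 771^8 * 771^16 * 771^64 * 771^512 * 771^1024 = 661 (mod 1145); answer 661
Part III: Y2 = 661; d = 39; f(3) = -1*(21) - 2*(-33) + 1*(39) = 84; iterating: f(3)=84, f(4)=-159, f(5)=12, f(6)=390, f(7)=-573, f(8)=-195, f(9)=1731; answer 1731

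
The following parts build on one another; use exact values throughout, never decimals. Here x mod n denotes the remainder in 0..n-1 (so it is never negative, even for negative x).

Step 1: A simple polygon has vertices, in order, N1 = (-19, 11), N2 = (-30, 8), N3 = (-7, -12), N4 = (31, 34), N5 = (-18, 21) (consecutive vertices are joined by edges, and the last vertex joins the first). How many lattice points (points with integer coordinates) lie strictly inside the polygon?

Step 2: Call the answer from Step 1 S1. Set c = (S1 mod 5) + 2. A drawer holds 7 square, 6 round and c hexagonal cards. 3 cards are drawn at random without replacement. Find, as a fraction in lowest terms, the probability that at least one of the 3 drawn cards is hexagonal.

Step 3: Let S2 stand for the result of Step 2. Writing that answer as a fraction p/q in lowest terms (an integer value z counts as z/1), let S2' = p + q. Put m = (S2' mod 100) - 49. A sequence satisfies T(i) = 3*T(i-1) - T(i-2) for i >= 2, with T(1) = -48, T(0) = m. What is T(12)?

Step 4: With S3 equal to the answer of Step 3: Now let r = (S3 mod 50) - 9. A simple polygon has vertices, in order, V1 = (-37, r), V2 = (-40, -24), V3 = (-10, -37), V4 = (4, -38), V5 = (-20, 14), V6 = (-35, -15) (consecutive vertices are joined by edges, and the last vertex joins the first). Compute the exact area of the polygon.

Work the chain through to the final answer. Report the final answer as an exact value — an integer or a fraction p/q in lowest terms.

2157/2

Step 1: cross terms: (-19*8 - -30*11)=178, (-30*-12 - -7*8)=416, (-7*34 - 31*-12)=134, (31*21 - -18*34)=1263, (-18*11 - -19*21)=201; twice the area = |2192| = 2192; area = 1096; boundary points = 1 + 1 + 2 + 1 + 1 = 6; strictly interior points = area - boundary/2 + 1 = 1094; answer 1094
Step 2: S1 = 1094; c = 6; total draws C(19,3) = 969; complement C(13,3) = 286; favorable 969 - 286 = 683; P = 683/969; answer 683/969
Step 3: S2 = 683/969; threaded value p + q = 1652; m = 3; T(2) = 3*(-48) - 1*(3) = -147; iterating: T(2)=-147, T(3)=-393, T(4)=-1032, T(5)=-2703, T(6)=-7077, T(7)=-18528, T(8)=-48507, T(9)=-126993, T(10)=-332472, T(11)=-870423, T(12)=-2278797; answer -2278797
Step 4: S3 = -2278797; r = -6; cross terms: (-37*-24 - -40*-6)=648, (-40*-37 - -10*-24)=1240, (-10*-38 - 4*-37)=528, (4*14 - -20*-38)=-704, (-20*-15 - -35*14)=790, (-35*-6 - -37*-15)=-345; twice the area = |2157| = 2157; area = 2157/2; answer 2157/2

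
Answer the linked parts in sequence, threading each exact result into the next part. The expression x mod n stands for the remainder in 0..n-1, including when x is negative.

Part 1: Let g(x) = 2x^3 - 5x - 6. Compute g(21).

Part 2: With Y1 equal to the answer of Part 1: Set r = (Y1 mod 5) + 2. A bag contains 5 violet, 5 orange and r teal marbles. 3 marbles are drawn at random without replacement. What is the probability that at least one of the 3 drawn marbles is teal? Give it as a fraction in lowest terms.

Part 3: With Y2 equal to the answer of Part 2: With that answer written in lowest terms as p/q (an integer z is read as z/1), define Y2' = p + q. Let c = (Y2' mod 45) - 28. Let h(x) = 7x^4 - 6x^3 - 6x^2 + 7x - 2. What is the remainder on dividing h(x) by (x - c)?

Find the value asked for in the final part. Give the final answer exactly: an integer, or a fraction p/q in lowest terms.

3833620

Part 1: 2*(21)^3 - 5*(21)^1 - 6 = (18522) + (-105) + (-6) = 18411; answer 18411
Part 2: Y1 = 18411; r = 3; total draws C(13,3) = 286; complement C(10,3) = 120; favorable 286 - 120 = 166; P = 83/143; answer 83/143
Part 3: Y2 = 83/143; threaded value p + q = 226; c = -27; remainder = value at the root: 7*(-27)^4 - 6*(-27)^3 - 6*(-27)^2 + 7*(-27)^1 - 2 = (3720087) + (118098) + (-4374) + (-189) + (-2) = 3833620; answer 3833620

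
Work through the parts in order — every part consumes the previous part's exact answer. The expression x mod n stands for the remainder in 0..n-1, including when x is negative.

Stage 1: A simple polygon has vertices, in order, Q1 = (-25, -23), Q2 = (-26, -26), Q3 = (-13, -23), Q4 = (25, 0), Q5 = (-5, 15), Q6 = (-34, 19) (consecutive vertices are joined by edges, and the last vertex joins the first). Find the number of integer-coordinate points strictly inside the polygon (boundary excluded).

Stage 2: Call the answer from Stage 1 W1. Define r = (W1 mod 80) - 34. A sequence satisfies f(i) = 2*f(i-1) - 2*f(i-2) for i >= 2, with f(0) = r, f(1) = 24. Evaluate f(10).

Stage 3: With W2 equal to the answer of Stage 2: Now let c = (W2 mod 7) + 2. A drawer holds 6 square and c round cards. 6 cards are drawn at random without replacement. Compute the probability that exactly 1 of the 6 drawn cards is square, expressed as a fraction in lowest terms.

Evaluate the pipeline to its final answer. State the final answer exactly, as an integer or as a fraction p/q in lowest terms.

1/77

Stage 1: cross terms: (-25*-26 - -26*-23)=52, (-26*-23 - -13*-26)=260, (-13*0 - 25*-23)=575, (25*15 - -5*0)=375, (-5*19 - -34*15)=415, (-34*-23 - -25*19)=1257; twice the area = |2934| = 2934; area = 1467; boundary points = 1 + 1 + 1 + 15 + 1 + 3 = 22; strictly interior points = area - boundary/2 + 1 = 1457; answer 1457
Stage 2: W1 = 1457; r = -17; f(2) = 2*(24) - 2*(-17) = 82; iterating: f(2)=82, f(3)=116, f(4)=68, f(5)=-96, f(6)=-328, f(7)=-464, f(8)=-272, f(9)=384, f(10)=1312; answer 1312
Stage 3: W2 = 1312; c = 5; total draws C(11,6) = 462; favorable C(6,1)*C(5,5) = 6; P = 1/77; answer 1/77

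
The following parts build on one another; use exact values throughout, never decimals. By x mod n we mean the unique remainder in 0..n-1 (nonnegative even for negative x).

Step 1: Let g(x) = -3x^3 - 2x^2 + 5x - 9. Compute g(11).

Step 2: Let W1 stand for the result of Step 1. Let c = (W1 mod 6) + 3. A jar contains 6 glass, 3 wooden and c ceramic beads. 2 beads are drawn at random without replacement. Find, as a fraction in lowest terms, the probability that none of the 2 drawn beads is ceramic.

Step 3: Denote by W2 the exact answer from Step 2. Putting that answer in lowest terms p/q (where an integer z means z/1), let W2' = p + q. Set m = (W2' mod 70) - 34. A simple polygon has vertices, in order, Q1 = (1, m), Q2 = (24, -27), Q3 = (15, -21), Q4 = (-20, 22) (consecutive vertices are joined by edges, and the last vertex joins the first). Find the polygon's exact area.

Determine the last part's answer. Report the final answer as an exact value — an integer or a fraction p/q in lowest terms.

317

Step 1: -3*(11)^3 - 2*(11)^2 + 5*(11)^1 - 9 = (-3993) + (-242) + (55) + (-9) = -4189; answer -4189
Step 2: W1 = -4189; c = 8; total draws C(17,2) = 136; favorable C(9,2) = 36; P = 9/34; answer 9/34
Step 3: W2 = 9/34; threaded value p + q = 43; m = 9; cross terms: (1*-27 - 24*9)=-243, (24*-21 - 15*-27)=-99, (15*22 - -20*-21)=-90, (-20*9 - 1*22)=-202; twice the area = |-634| = 634; area = 317; answer 317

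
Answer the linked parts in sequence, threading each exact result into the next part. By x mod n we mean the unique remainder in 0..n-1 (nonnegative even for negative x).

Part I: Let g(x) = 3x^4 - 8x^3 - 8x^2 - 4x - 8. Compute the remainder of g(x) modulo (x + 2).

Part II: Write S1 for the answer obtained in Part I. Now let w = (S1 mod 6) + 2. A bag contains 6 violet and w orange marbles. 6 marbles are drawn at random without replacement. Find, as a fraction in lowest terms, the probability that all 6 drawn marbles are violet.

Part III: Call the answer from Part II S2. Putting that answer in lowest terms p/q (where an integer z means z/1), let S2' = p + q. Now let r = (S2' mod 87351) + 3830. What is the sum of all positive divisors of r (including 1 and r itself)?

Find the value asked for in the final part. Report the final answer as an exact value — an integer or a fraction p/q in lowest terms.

Part I: remainder = value at the root: 3*(-2)^4 - 8*(-2)^3 - 8*(-2)^2 - 4*(-2)^1 - 8 = (48) + (64) + (-32) + (8) + (-8) = 80; answer 80
Part II: S1 = 80; w = 4; total draws C(10,6) = 210; favorable C(6,6) = 1; P = 1/210; answer 1/210
Part III: S2 = 1/210; threaded value p + q = 211; r = 4041; 4041 = 3^2 * 449; sigma = (1 + 3 + 9) * (1 + 449) = 13 * 450 = 5850; answer 5850

5850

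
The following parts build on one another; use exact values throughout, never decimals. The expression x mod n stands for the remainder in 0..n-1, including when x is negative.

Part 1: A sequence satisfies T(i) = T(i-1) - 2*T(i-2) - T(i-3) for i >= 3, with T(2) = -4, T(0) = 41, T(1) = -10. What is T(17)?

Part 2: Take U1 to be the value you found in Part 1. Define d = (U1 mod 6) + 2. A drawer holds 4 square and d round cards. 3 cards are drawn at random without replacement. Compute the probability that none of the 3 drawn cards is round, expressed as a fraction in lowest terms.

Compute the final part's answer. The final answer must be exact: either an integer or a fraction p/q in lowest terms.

Part 1: T(3) = 1*(-4) - 2*(-10) - 1*(41) = -25; iterating: T(3)=-25, T(4)=-7, T(5)=47, T(6)=86, T(7)=-1, T(8)=-220, T(9)=-304, T(10)=137, T(11)=965, T(12)=995, T(13)=-1072, T(14)=-4027, T(15)=-2878, T(16)=6248, T(17)=16031; answer 16031
Part 2: U1 = 16031; d = 7; total draws C(11,3) = 165; favorable C(4,3) = 4; P = 4/165; answer 4/165

4/165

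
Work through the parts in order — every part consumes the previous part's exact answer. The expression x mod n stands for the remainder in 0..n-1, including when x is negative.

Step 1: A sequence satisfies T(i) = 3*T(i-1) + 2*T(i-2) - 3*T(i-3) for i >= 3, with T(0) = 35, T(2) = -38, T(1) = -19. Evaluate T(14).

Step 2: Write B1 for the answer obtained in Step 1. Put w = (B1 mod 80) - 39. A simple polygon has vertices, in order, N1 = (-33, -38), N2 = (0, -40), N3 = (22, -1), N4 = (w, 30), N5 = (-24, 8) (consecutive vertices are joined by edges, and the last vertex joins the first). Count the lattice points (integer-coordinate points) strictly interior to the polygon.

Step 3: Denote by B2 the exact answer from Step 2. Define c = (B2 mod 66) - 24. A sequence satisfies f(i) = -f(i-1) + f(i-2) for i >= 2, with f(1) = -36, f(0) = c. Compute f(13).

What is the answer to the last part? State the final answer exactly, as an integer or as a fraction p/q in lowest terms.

-12708

Step 1: T(3) = 3*(-38) + 2*(-19) - 3*(35) = -257; iterating: T(3)=-257, T(4)=-790, T(5)=-2770, T(6)=-9119, T(7)=-30527, T(8)=-101509, T(9)=-338224, T(10)=-1126109, T(11)=-3750248, T(12)=-12488290, T(13)=-41587039, T(14)=-138486953; answer -138486953
Step 2: B1 = -138486953; w = -32; cross terms: (-33*-40 - 0*-38)=1320, (0*-1 - 22*-40)=880, (22*30 - -32*-1)=628, (-32*8 - -24*30)=464, (-24*-38 - -33*8)=1176; twice the area = |4468| = 4468; area = 2234; boundary points = 1 + 1 + 1 + 2 + 1 = 6; strictly interior points = area - boundary/2 + 1 = 2232; answer 2232
Step 3: B2 = 2232; c = 30; f(2) = -1*(-36) + 1*(30) = 66; iterating: f(2)=66, f(3)=-102, f(4)=168, f(5)=-270, f(6)=438, f(7)=-708, f(8)=1146, f(9)=-1854, f(10)=3000, f(11)=-4854, f(12)=7854, f(13)=-12708; answer -12708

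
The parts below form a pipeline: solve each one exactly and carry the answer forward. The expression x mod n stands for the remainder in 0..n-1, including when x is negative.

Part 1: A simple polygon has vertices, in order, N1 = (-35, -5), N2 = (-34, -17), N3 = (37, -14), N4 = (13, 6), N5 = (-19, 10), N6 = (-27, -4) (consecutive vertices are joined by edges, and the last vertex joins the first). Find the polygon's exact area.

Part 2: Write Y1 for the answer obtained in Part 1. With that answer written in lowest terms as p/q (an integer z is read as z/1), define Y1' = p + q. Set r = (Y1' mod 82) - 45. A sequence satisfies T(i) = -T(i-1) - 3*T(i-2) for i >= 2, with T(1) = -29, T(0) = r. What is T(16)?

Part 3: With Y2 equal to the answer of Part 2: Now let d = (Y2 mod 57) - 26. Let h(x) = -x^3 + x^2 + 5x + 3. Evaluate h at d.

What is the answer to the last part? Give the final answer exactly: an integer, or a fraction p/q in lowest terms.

Part 1: cross terms: (-35*-17 - -34*-5)=425, (-34*-14 - 37*-17)=1105, (37*6 - 13*-14)=404, (13*10 - -19*6)=244, (-19*-4 - -27*10)=346, (-27*-5 - -35*-4)=-5; twice the area = |2519| = 2519; area = 2519/2; answer 2519/2
Part 2: Y1 = 2519/2; threaded value p + q = 2521; r = 16; T(2) = -1*(-29) - 3*(16) = -19; iterating: T(2)=-19, T(3)=106, T(4)=-49, T(5)=-269, T(6)=416, T(7)=391, T(8)=-1639, T(9)=466, T(10)=4451, T(11)=-5849, T(12)=-7504, T(13)=25051, T(14)=-2539, T(15)=-72614, T(16)=80231; answer 80231
Part 3: Y2 = 80231; d = 6; -1*(6)^3 + 1*(6)^2 + 5*(6)^1 + 3 = (-216) + (36) + (30) + (3) = -147; answer -147

-147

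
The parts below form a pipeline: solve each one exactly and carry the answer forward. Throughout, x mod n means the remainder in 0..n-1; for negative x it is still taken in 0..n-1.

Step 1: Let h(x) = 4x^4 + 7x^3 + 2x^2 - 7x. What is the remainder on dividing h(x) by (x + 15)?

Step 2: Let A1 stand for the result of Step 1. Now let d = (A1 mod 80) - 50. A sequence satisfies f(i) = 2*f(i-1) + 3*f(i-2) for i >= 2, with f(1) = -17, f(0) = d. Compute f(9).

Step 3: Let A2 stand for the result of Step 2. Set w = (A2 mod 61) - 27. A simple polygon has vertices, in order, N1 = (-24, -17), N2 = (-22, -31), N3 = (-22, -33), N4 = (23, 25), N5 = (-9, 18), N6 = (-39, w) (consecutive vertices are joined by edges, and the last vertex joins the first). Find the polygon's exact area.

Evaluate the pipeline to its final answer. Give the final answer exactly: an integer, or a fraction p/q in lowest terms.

Step 1: remainder = value at the root: 4*(-15)^4 + 7*(-15)^3 + 2*(-15)^2 - 7*(-15)^1 = (202500) + (-23625) + (450) + (105) = 179430; answer 179430
Step 2: A1 = 179430; d = 20; f(2) = 2*(-17) + 3*(20) = 26; iterating: f(2)=26, f(3)=1, f(4)=80, f(5)=163, f(6)=566, f(7)=1621, f(8)=4940, f(9)=14743; answer 14743
Step 3: A2 = 14743; w = 15; cross terms: (-24*-31 - -22*-17)=370, (-22*-33 - -22*-31)=44, (-22*25 - 23*-33)=209, (23*18 - -9*25)=639, (-9*15 - -39*18)=567, (-39*-17 - -24*15)=1023; twice the area = |2852| = 2852; area = 1426; answer 1426

1426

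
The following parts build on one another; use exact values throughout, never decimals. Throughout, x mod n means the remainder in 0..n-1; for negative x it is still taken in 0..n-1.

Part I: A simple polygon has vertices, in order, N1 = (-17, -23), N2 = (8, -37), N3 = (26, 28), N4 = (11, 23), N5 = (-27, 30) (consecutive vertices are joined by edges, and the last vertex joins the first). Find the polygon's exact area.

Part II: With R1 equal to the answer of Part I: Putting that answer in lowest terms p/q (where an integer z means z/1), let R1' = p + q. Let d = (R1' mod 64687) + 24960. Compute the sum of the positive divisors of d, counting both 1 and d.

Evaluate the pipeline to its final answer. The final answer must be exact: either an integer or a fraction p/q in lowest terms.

Part I: cross terms: (-17*-37 - 8*-23)=813, (8*28 - 26*-37)=1186, (26*23 - 11*28)=290, (11*30 - -27*23)=951, (-27*-23 - -17*30)=1131; twice the area = |4371| = 4371; area = 4371/2; answer 4371/2
Part II: R1 = 4371/2; threaded value p + q = 4373; d = 29333; 29333 is prime, so its only divisors are 1 and 29333; sigma = 1 + 29333 = 29334; answer 29334

29334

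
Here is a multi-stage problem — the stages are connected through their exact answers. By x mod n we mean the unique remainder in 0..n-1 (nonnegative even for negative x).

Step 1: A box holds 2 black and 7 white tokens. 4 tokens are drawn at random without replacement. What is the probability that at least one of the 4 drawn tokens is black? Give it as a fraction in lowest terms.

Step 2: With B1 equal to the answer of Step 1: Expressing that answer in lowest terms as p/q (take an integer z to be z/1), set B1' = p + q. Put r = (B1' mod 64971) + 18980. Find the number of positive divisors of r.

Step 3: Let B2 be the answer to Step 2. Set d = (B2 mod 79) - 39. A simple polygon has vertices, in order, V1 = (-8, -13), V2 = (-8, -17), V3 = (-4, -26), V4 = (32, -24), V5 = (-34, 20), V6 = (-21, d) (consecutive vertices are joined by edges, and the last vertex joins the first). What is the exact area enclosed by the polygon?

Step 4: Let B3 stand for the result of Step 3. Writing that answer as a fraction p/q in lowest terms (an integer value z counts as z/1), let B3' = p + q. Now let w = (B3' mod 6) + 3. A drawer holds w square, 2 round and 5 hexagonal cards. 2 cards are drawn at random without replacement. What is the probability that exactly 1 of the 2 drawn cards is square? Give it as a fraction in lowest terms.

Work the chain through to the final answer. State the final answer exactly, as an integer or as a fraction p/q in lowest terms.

7/13

Step 1: total draws C(9,4) = 126; complement C(7,4) = 35; favorable 126 - 35 = 91; P = 13/18; answer 13/18
Step 2: B1 = 13/18; threaded value p + q = 31; r = 19011; 19011 = 3 * 6337; number of divisors = (1+1) * (1+1) = 4; answer 4
Step 3: B2 = 4; d = -35; cross terms: (-8*-17 - -8*-13)=32, (-8*-26 - -4*-17)=140, (-4*-24 - 32*-26)=928, (32*20 - -34*-24)=-176, (-34*-35 - -21*20)=1610, (-21*-13 - -8*-35)=-7; twice the area = |2527| = 2527; area = 2527/2; answer 2527/2
Step 4: B3 = 2527/2; threaded value p + q = 2529; w = 6; total draws C(13,2) = 78; favorable C(6,1)*C(7,1) = 42; P = 7/13; answer 7/13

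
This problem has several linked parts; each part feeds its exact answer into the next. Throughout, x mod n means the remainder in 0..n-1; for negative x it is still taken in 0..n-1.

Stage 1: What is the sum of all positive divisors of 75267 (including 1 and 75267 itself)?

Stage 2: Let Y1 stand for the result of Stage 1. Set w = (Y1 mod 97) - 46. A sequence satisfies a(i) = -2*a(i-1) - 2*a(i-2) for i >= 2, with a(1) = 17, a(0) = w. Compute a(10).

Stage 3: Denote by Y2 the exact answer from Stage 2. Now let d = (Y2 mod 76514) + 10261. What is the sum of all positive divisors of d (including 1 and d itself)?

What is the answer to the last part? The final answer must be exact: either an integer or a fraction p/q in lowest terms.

119040

Stage 1: 75267 = 3^2 * 8363; sigma = (1 + 3 + 9) * (1 + 8363) = 13 * 8364 = 108732; answer 108732
Stage 2: Y1 = 108732; w = 46; a(2) = -2*(17) - 2*(46) = -126; iterating: a(2)=-126, a(3)=218, a(4)=-184, a(5)=-68, a(6)=504, a(7)=-872, a(8)=736, a(9)=272, a(10)=-2016; answer -2016
Stage 3: Y2 = -2016; d = 84759; 84759 = 3 * 19 * 1487; sigma = (1 + 3) * (1 + 19) * (1 + 1487) = 4 * 20 * 1488 = 119040; answer 119040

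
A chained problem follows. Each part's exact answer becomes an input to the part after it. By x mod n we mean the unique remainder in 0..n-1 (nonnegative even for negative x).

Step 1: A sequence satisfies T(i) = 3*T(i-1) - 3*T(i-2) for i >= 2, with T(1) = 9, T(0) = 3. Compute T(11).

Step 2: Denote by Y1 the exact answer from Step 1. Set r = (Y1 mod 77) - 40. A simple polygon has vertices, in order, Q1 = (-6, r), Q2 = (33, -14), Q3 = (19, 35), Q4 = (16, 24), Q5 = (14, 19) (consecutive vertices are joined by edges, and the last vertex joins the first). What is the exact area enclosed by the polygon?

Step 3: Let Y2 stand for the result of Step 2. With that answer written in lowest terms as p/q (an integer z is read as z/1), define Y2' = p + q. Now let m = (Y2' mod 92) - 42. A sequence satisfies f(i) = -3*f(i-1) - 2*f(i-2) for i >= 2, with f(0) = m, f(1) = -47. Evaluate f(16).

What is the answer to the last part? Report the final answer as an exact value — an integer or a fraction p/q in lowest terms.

3407815

Step 1: T(2) = 3*(9) - 3*(3) = 18; iterating: T(2)=18, T(3)=27, T(4)=27, T(5)=0, T(6)=-81, T(7)=-243, T(8)=-486, T(9)=-729, T(10)=-729, T(11)=0; answer 0
Step 2: Y1 = 0; r = -40; cross terms: (-6*-14 - 33*-40)=1404, (33*35 - 19*-14)=1421, (19*24 - 16*35)=-104, (16*19 - 14*24)=-32, (14*-40 - -6*19)=-446; twice the area = |2243| = 2243; area = 2243/2; answer 2243/2
Step 3: Y2 = 2243/2; threaded value p + q = 2245; m = -5; f(2) = -3*(-47) - 2*(-5) = 151; iterating: f(2)=151, f(3)=-359, f(4)=775, f(5)=-1607, f(6)=3271, f(7)=-6599, f(8)=13255, f(9)=-26567, f(10)=53191, f(11)=-106439, f(12)=212935, f(13)=-425927, f(14)=851911, f(15)=-1703879, f(16)=3407815; answer 3407815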